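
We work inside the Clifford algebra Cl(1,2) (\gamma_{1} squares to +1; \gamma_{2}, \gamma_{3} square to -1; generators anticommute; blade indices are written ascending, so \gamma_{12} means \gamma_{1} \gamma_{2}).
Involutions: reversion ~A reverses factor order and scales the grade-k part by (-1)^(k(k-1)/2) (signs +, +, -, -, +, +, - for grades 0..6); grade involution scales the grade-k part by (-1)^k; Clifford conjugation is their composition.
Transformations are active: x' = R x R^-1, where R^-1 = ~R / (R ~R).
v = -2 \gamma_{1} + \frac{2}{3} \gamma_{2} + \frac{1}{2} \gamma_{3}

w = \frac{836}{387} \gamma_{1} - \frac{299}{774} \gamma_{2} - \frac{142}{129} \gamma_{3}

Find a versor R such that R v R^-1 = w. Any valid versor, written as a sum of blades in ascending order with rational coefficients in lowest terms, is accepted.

The midline construction: v and w both square to \frac{119}{36}, so reflecting in their sum \frac{62}{387} \gamma_{1} + \frac{217}{774} \gamma_{2} - \frac{155}{258} \gamma_{3} exchanges them.
Answer: \frac{62}{387} \gamma_{1} + \frac{217}{774} \gamma_{2} - \frac{155}{258} \gamma_{3}


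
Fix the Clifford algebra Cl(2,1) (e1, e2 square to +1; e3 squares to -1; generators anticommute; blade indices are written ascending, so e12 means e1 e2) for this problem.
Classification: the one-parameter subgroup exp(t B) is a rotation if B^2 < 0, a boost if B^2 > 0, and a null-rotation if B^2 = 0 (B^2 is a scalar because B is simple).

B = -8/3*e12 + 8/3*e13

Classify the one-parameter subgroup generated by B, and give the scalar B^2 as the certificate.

B^2 term by term: the squares give (-8/3)^2*(e12)^2 + (8/3)^2*(e13)^2 = 64/9*(-1) + 64/9*(+1) = 0 (each basis 2-blade squares to minus the product of its generators' squares); cross terms between blades sharing an index anticommute and cancel. So B^2 = 0.
Answer: null-rotation, certificate B^2 = 0. No conjugation can change B^2 = 0; the sign gives the class.


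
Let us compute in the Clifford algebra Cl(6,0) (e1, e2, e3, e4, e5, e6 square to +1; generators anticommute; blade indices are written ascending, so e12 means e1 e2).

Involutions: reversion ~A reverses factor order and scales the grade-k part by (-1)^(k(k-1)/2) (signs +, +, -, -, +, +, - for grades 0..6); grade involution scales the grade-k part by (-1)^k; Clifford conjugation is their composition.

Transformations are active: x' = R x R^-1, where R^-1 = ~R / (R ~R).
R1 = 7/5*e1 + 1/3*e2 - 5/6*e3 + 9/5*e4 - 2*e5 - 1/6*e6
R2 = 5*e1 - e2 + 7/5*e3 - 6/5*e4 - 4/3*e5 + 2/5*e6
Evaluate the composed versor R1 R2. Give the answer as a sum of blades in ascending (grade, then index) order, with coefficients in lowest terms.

Distribute over the terms of R1 (each basis-blade product reordered to ascending indices, repeated generators contracted through their squares):
(7/5*e1) R2 = 7 - 7/5*e12 + 49/25*e13 - 42/25*e14 - 28/15*e15 + 14/25*e16
(1/3*e2) R2 = -1/3 - 5/3*e12 + 7/15*e23 - 2/5*e24 - 4/9*e25 + 2/15*e26
(-5/6*e3) R2 = -7/6 + 25/6*e13 - 5/6*e23 + e34 + 10/9*e35 - 1/3*e36
(9/5*e4) R2 = -54/25 - 9*e14 + 9/5*e24 - 63/25*e34 - 12/5*e45 + 18/25*e46
(-2*e5) R2 = 8/3 + 10*e15 - 2*e25 + 14/5*e35 - 12/5*e45 - 4/5*e56
(-1/6*e6) R2 = -1/15 + 5/6*e16 - 1/6*e26 + 7/30*e36 - 1/5*e46 - 2/9*e56
Summing the partial products and collecting blades:
Answer: 297/50 - 46/15*e12 + 919/150*e13 - 267/25*e14 + 122/15*e15 + 209/150*e16 - 11/30*e23 + 7/5*e24 - 22/9*e25 - 1/30*e26 - 38/25*e34 + 176/45*e35 - 1/10*e36 - 24/5*e45 + 13/25*e46 - 46/45*e56


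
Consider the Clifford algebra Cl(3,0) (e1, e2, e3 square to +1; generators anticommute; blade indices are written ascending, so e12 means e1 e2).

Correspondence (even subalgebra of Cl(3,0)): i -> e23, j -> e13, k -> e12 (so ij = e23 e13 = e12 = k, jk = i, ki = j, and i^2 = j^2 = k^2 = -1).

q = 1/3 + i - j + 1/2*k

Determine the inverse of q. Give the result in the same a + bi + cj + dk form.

In blades: q = 1/3 + 1/2*e12 - e13 + e23.
With qbar = 1/3 - 1/2*e12 + e13 - e23 (scalar fixed, mapped units negated), q qbar = 85/36 (the sum of squared coefficients), so q^-1 = qbar / (85/36) = 12/85 - 18/85*e12 + 36/85*e13 - 36/85*e23; translating back:
Answer: 12/85 - 36/85*i + 36/85*j - 18/85*k


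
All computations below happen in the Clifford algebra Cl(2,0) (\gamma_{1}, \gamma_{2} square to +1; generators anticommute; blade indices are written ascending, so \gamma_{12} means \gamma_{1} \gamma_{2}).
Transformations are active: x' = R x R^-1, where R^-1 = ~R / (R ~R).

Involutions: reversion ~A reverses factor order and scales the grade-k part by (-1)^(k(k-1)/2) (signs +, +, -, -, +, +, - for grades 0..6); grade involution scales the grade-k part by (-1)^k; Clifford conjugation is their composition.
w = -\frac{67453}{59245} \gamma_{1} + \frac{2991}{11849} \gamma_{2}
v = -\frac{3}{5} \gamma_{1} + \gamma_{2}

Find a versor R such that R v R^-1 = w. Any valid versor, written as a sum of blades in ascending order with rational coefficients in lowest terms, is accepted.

Sketch: the shared square \frac{34}{25} makes R = v + w = -\frac{20600}{11849} \gamma_{1} + \frac{14840}{11849} \gamma_{2} the natural versor; its sandwich fixes that direction, negates (v - w)/2, and sends v to w.
Answer: -\frac{20600}{11849} \gamma_{1} + \frac{14840}{11849} \gamma_{2}


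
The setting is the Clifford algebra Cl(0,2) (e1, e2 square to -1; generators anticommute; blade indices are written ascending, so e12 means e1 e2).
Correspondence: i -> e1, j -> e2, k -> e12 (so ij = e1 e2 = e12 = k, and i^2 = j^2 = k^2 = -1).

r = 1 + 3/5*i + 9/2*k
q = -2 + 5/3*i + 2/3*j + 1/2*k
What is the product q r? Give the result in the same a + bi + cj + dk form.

In blades: q = -2 + 5/3*e1 + 2/3*e2 + 1/2*e12, r = 1 + 3/5*e1 + 9/2*e12.
Distribute q over r term by term (generator squares from the signature, products reordered to ascending indices): (-2)*r = -2 - 6/5*e1 - 9*e12; (5/3*e1)*r = -1 + 5/3*e1 - 15/2*e2; (2/3*e2)*r = 3*e1 + 2/3*e2 - 2/5*e12; (1/2*e12)*r = -9/4 + 3/10*e2 + 1/2*e12.
Sum: -21/4 + 52/15*e1 - 98/15*e2 - 89/10*e12; translating back through the correspondence:
Answer: -21/4 + 52/15*i - 98/15*j - 89/10*k


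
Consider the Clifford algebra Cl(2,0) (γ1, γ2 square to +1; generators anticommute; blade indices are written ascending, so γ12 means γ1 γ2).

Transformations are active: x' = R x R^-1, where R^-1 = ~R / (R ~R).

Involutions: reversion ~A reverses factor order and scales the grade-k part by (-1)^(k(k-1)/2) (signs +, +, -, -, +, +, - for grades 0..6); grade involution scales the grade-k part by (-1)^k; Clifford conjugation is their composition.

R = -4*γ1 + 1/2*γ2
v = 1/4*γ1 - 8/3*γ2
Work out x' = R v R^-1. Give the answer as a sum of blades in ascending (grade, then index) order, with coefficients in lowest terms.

~R = -4*γ1 + 1/2*γ2, and R ~R = 65/4, so R^-1 = ~R / (65/4).
R v = -7/3 + 253/24*γ12
Answer: 701/780*γ1 + 164/65*γ2


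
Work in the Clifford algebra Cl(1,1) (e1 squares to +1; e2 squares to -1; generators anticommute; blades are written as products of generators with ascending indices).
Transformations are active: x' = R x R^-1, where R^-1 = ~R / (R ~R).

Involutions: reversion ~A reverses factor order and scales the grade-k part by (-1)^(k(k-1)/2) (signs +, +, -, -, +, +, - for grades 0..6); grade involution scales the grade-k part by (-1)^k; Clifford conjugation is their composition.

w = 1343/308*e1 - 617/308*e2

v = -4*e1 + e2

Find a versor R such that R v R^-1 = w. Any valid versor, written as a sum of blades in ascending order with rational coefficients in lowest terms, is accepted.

Equal squares first: v^2 = w^2 = 15. Then v + w = 111/308*e1 - 309/308*e2 is a versor taking v to w, provided it is invertible.
Answer: 111/308*e1 - 309/308*e2


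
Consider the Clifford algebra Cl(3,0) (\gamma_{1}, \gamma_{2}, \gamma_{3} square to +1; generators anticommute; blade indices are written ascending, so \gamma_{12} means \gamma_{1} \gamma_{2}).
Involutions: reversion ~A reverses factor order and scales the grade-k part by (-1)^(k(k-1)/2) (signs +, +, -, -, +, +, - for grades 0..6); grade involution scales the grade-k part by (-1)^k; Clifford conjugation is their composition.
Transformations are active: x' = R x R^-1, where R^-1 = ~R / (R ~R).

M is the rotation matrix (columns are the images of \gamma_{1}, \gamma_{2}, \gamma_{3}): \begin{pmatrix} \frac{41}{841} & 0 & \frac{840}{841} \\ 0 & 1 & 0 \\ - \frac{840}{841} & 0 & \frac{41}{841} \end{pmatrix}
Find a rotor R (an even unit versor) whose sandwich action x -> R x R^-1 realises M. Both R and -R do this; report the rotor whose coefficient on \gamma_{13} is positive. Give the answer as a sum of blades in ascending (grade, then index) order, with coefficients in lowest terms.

Method: write R = a + b12*\gamma_{12} + b13*\gamma_{13} + b23*\gamma_{23} with a^2 + b12^2 + b13^2 + b23^2 = 1 (so R^-1 = ~R). Expanding the columns R e_j ~R gives tr M = 4a^2 - 1 and, from the antisymmetric part, M21 - M12 = -4a*b12, M13 - M31 = 4a*b13, M32 - M23 = -4a*b23.
Here tr M = \frac{923}{841}, so a^2 = (1 + tr M)/4 = \frac{441}{841} and a = ±\frac{21}{29}. Taking a = \frac{21}{29}: M21 - M12 = 0, M13 - M31 = \frac{1680}{841}, M32 - M23 = 0, giving b12 = 0, b13 = \frac{20}{29}, b23 = 0, i.e. R = \frac{21}{29} + \frac{20}{29} \gamma_{13}.
Its \gamma_{13} coefficient is already positive.
Answer: \frac{21}{29} + \frac{20}{29} \gamma_{13}. Uniqueness: Spin(3) -> SO(3) maps R and -R to the same rotation of trace \frac{923}{841}; fixing the sign of the \gamma_{13} coefficient removes the ambiguity.


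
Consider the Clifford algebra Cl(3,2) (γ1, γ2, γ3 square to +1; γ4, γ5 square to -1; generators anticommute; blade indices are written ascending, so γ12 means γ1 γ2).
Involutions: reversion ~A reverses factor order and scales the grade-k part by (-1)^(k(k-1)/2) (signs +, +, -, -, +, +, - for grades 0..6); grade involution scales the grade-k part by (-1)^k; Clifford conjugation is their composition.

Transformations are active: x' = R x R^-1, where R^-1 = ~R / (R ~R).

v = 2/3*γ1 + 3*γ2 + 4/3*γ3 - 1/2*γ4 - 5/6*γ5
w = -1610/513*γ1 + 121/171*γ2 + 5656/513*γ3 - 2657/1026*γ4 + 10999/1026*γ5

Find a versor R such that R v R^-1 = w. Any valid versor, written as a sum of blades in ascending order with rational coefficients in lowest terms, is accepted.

Take R = v + w = -1268/513*γ1 + 634/171*γ2 + 6340/513*γ3 - 1585/513*γ4 + 5072/513*γ5. Because q(v) = q(w) = 185/18, conjugation by R sends v exactly to w.
Answer: -1268/513*γ1 + 634/171*γ2 + 6340/513*γ3 - 1585/513*γ4 + 5072/513*γ5


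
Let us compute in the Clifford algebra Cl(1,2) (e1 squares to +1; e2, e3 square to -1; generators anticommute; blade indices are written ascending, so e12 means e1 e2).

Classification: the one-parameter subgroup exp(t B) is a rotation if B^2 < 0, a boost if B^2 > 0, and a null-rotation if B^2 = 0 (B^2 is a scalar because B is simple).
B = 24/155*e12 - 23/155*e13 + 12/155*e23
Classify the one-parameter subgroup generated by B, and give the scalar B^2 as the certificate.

B^2 term by term: the squares give (24/155)^2*(e12)^2 + (-23/155)^2*(e13)^2 + (12/155)^2*(e23)^2 = 576/24025*(+1) + 529/24025*(+1) + 144/24025*(-1) = 1/25 (each basis 2-blade squares to minus the product of its generators' squares); cross terms between blades sharing an index anticommute and cancel. So B^2 = 1/25.
Answer: boost, certificate B^2 = 1/25. Certificate logic: 1/25 is a conjugation-invariant scalar, so its sign fixes rotation versus boost versus null-rotation outright.


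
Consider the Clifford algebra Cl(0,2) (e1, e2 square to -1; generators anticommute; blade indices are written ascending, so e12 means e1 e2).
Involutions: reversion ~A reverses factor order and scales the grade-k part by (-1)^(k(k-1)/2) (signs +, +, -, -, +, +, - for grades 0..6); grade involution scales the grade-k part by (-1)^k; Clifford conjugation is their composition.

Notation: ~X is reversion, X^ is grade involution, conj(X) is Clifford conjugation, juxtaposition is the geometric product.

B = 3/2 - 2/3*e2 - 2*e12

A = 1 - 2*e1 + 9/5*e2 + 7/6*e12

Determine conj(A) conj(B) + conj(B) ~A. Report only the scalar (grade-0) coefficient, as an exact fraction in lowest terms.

first term: 151/30 + 8/45*e1 - 181/30*e2 + 19/12*e12
second term: 79/30 - 332/45*e1 - 19/30*e2 + 19/12*e12
Answer: 23/3


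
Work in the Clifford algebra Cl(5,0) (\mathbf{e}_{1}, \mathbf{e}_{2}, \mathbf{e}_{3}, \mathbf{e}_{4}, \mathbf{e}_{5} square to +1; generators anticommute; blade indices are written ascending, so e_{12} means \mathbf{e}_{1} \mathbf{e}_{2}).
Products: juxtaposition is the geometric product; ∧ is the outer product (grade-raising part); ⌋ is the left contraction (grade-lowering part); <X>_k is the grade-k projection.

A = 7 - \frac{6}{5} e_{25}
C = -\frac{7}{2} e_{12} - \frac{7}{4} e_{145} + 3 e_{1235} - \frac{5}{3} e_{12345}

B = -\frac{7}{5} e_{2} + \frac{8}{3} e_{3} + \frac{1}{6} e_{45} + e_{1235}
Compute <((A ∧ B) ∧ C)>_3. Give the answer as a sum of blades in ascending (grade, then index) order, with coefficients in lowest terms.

step 1: -\frac{49}{5} e_{2} + \frac{56}{3} e_{3} + \frac{7}{6} e_{45} + \frac{16}{5} e_{235} + 7 e_{1235}
step 2: -\frac{196}{3} e_{123} - \frac{637}{30} e_{1245} + \frac{98}{3} e_{1345}
step 3: -\frac{196}{3} e_{123}
Answer: -\frac{196}{3} e_{123}


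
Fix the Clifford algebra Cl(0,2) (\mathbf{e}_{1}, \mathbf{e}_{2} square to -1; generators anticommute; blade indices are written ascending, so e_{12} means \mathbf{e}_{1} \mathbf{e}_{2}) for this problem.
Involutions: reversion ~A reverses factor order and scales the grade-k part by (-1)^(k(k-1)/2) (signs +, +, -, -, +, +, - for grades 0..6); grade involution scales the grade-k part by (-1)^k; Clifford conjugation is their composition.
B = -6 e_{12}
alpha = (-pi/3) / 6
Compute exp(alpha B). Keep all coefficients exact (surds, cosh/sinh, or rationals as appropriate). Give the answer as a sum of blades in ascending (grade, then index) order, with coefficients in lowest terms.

B^2 = (-6)^2*(e_{12})^2 = 36*(-1) = -36 (a basis 2-blade squares to minus the product of its generators' squares).
B^2 = -36 — B^2 < 0, so the exponential closes trigonometrically: l = 6, alpha*l = - \frac{\pi}{3}, so exp(alpha B) = cos(- \frac{\pi}{3}) + (sin(- \frac{\pi}{3})/6)*B = \frac{1}{2} + (- \frac{\sqrt{3}}{12})*B.
Answer: \frac{1}{2} + \frac{\sqrt{3}}{2} e_{12}


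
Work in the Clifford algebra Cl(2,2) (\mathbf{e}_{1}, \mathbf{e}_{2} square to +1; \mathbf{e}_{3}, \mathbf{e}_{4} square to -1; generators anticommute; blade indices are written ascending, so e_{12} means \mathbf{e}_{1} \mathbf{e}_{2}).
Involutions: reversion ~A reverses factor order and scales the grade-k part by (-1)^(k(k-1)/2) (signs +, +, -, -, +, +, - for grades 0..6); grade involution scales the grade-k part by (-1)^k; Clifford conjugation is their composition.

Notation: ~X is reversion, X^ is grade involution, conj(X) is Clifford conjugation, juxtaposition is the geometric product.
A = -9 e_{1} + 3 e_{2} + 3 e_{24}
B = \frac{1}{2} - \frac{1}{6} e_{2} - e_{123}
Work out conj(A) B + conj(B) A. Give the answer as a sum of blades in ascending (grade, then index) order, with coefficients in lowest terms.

first term: \frac{1}{2} + \frac{9}{2} e_{1} - \frac{3}{2} e_{2} - \frac{1}{2} e_{4} - \frac{3}{2} e_{12} - 3 e_{13} - 9 e_{23} - \frac{3}{2} e_{24} + 3 e_{134}
second term: \frac{1}{2} - \frac{9}{2} e_{1} + \frac{3}{2} e_{2} + \frac{1}{2} e_{4} + \frac{3}{2} e_{12} + 3 e_{13} + 9 e_{23} + \frac{3}{2} e_{24} + 3 e_{134}
Answer: 1 + 6 e_{134}


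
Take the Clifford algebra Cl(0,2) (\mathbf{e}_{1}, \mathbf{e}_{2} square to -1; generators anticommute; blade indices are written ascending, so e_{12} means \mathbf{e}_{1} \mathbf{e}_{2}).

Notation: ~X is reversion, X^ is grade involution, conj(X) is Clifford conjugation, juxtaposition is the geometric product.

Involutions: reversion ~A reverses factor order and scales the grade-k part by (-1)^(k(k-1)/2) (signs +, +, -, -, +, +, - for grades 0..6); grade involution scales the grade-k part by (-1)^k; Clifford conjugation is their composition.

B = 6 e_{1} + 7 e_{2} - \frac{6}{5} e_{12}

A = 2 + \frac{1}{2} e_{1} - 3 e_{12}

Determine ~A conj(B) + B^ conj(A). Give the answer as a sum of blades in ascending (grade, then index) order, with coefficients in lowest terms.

first term: -\frac{3}{5} + 9 e_{1} - \frac{163}{5} e_{2} - \frac{11}{10} e_{12}
second term: \frac{3}{5} - 33 e_{1} + \frac{23}{5} e_{2} - \frac{59}{10} e_{12}
Answer: -24 e_{1} - 28 e_{2} - 7 e_{12}


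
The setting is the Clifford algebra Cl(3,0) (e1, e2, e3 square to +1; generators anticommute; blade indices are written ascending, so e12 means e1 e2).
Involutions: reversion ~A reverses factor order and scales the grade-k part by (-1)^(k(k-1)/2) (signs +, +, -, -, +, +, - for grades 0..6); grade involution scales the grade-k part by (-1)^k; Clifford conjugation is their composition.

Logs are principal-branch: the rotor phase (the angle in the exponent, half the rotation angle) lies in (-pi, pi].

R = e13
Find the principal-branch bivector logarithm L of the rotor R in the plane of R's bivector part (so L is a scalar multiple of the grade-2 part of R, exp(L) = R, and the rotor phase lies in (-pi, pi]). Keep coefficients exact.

The scalar part of R is 0, which fixes the principal-branch rotor phase; the unit plane is then the bivector part divided by the sine of that phase, and L is that plane scaled by the phase.
Concretely: cos(phase) = 0 gives phase = ±pi/2, and since phase/sin(phase) is even the sign is immaterial: L = (phase/sin(phase)) * <R>_2 = (pi/2) * <R>_2.
Answer: pi/2*e13


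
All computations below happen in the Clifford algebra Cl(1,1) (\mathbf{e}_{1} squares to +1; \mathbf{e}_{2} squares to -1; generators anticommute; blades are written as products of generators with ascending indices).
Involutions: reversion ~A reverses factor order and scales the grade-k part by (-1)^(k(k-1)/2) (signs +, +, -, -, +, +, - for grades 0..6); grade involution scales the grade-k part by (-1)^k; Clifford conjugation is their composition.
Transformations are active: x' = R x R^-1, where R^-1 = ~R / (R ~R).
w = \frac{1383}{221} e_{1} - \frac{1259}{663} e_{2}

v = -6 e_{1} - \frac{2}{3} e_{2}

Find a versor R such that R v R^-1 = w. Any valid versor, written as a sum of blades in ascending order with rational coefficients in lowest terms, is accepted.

Equal squares first: v^2 = w^2 = \frac{320}{9}. Then v + w = \frac{57}{221} e_{1} - \frac{567}{221} e_{2} is a versor taking v to w, provided it is invertible.
Answer: \frac{57}{221} e_{1} - \frac{567}{221} e_{2}


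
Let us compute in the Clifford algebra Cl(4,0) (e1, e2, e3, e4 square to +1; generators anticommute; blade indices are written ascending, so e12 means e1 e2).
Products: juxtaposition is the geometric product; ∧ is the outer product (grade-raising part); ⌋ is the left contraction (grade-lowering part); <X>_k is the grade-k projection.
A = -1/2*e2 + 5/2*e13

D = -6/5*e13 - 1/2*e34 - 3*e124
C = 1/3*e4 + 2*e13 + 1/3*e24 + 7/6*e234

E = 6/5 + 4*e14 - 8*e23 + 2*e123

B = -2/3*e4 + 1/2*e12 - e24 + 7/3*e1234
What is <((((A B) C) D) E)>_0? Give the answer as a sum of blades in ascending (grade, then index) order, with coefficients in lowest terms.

step 1: 1/4*e1 + 1/2*e4 + 5/4*e23 + 37/6*e24 - 1/2*e134 + 5/2*e1234
step 2: -17/9 - 35/12*e1 + 17/9*e2 + 277/36*e3 - 11/24*e4 + 37/12*e12 + 2/3*e13 + 1/12*e14 + 7/12*e23 + 5*e24 - 5/12*e34 + 2/3*e123 + 1/12*e124 + e134 + 5/12*e234 - 289/24*e1234
step 3: 101/120 + 371/15*e1 - 101/120*e2 - 1577/48*e3 + 2377/360*e4 - 1283/240*e12 + 427/120*e13 + 29/6*e14 + 16/5*e23 + 2749/120*e24 + 128/45*e34 + 427/120*e123 + 29/6*e124 + 451/120*e134 - 128/45*e234 - 149/8*e1234
step 4: 4/25 + 11401/450*e1 - 35609/150*e2 - 209/30*e3 + 21083/450*e4 + 14393/300*e12 + 13522/225*e13 - 13097/90*e14 + 18161/150*e23 + 57701/900*e24 - 9221/50*e34 - 81241/450*e123 + 3019/90*e124 + 42923/300*e134 - 23251/450*e234 - 2764/45*e1234
step 5: 4/25
Answer: 4/25


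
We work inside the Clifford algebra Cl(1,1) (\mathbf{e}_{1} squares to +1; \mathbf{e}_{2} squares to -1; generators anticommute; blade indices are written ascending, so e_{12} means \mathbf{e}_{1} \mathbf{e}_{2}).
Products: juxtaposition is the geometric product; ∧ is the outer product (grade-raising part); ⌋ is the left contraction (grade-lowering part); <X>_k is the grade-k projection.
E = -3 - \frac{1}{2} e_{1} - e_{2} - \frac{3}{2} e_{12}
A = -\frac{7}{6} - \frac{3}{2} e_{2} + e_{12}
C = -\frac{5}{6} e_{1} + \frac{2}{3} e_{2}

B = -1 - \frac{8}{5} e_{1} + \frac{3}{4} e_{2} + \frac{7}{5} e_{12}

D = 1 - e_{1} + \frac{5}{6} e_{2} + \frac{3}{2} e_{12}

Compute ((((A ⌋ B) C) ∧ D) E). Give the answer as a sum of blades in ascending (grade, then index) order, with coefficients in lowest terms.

step 1: \frac{443}{120} - \frac{7}{30} e_{1} - \frac{7}{8} e_{2} - \frac{49}{30} e_{12}
step 2: \frac{7}{9} - \frac{159}{80} e_{1} + \frac{11}{10} e_{2} - \frac{637}{720} e_{12}
step 3: \frac{7}{9} - \frac{1991}{720} e_{1} + \frac{236}{135} e_{2} - \frac{79}{288} e_{12}
step 4: \frac{2089}{1728} + \frac{481}{96} e_{1} - \frac{1931}{960} e_{2} + \frac{14237}{4320} e_{12}
Answer: \frac{2089}{1728} + \frac{481}{96} e_{1} - \frac{1931}{960} e_{2} + \frac{14237}{4320} e_{12}


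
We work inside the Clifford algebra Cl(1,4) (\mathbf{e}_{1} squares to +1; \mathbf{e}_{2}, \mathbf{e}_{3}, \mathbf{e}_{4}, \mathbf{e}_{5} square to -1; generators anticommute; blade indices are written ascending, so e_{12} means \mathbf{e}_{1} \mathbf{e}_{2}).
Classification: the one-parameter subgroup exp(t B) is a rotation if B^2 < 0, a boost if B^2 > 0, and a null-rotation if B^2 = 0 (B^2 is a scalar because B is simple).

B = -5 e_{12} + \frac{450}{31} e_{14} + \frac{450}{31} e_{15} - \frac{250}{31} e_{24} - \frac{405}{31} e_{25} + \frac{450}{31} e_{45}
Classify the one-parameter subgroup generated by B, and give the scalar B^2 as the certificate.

B^2 term by term: the squares give (-5)^2*(e_{12})^2 + (\frac{450}{31})^2*(e_{14})^2 + (\frac{450}{31})^2*(e_{15})^2 + (-\frac{250}{31})^2*(e_{24})^2 + (-\frac{405}{31})^2*(e_{25})^2 + (\frac{450}{31})^2*(e_{45})^2 = 25*(+1) + \frac{202500}{961}*(+1) + \frac{202500}{961}*(+1) + \frac{62500}{961}*(-1) + \frac{164025}{961}*(-1) + \frac{202500}{961}*(-1) = 0 (each basis 2-blade squares to minus the product of its generators' squares); cross terms between blades sharing an index anticommute and cancel; the commuting (index-disjoint) pairs give grade-4 terms 2*c*c'*(blade product), which cancel blade by blade — e_{1245}: -\frac{4500}{31} + \frac{364500}{961} - \frac{225000}{961} = 0 — confirming B is simple. So B^2 = 0.
Answer: null-rotation, certificate B^2 = 0. No conjugation can change B^2 = 0; the sign gives the class.


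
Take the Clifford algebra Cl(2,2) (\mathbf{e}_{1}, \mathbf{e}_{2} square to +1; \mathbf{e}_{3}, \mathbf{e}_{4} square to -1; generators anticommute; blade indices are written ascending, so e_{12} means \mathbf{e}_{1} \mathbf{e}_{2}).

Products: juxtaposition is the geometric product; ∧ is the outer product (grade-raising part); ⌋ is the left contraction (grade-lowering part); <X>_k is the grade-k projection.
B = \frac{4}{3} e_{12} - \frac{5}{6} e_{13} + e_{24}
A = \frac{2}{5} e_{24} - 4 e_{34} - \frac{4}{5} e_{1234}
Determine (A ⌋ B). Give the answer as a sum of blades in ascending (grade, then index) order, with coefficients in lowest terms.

step 1: \frac{2}{5}
Answer: \frac{2}{5}


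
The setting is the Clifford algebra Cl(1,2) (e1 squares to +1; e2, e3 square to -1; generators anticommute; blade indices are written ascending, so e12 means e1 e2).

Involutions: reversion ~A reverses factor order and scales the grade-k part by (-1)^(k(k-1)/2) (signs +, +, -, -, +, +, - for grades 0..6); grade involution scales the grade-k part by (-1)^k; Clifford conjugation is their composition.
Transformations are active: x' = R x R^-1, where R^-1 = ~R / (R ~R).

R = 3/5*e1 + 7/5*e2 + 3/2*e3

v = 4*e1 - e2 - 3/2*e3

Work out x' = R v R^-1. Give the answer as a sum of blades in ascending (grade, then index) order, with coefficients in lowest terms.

~R = 3/5*e1 + 7/5*e2 + 3/2*e3, and R ~R = -77/20, so R^-1 = ~R / (-77/20).
R v = 121/20 - 31/5*e12 - 69/10*e13 - 3/5*e23
Answer: -206/35*e1 - 17/5*e2 - 45/14*e3


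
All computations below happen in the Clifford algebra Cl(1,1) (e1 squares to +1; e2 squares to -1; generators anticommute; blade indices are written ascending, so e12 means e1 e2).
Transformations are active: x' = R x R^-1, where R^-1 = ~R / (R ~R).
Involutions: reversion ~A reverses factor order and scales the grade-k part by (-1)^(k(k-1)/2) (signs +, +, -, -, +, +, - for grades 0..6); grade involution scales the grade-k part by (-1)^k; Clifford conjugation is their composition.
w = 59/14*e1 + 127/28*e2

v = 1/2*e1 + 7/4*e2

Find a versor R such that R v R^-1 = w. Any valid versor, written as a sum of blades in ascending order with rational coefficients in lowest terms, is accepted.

Key observation: q(v) = q(w) = -45/16 (sandwiches preserve the norm), so R = v + w = 33/7*e1 + 44/7*e2 works whenever it is invertible — the component of v along it is kept and (v - w)/2 reverses, sending v to w.
Answer: 33/7*e1 + 44/7*e2


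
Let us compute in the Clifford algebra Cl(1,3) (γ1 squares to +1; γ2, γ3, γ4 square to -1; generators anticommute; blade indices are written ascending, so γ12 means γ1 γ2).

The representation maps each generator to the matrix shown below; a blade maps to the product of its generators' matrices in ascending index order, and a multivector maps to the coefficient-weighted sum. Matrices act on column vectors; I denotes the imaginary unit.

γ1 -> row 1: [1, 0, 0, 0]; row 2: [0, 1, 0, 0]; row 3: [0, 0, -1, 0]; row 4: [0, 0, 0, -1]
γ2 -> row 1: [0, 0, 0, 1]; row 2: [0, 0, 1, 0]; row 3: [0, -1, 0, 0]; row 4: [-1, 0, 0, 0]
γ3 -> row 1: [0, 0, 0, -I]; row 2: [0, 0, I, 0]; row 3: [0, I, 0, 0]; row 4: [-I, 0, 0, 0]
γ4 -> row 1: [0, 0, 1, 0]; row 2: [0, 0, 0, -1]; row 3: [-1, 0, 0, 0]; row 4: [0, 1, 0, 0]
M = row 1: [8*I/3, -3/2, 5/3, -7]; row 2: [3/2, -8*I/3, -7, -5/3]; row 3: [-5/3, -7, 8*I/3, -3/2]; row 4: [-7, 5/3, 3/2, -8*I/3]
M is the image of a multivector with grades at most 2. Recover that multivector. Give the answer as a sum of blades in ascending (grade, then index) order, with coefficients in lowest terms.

Method: the blade images are trace-orthogonal — tr(rho(e_A) rho(e_B)^-1) = 4 if A = B and 0 otherwise — and rho(e_A)^-1 = (e_A)^2 * rho(e_A) with (e_A)^2 = +1 or -1, so the coefficient of e_A in the preimage is (e_A)^2 * tr(M rho(e_A))/4.
Nonzero projections over blades of grade <= 2: γ4: (γ4)^2 = -1, tr(M rho(γ4)) = -20/3, coefficient 5/3; γ12: (γ12)^2 = +1, tr(M rho(γ12)) = -28, coefficient -7; γ23: (γ23)^2 = -1, tr(M rho(γ23)) = 32/3, coefficient -8/3; γ24: (γ24)^2 = -1, tr(M rho(γ24)) = 6, coefficient -3/2. Every other blade of grade <= 2 projects to 0.
Answer: 5/3*γ4 - 7*γ12 - 8/3*γ23 - 3/2*γ24


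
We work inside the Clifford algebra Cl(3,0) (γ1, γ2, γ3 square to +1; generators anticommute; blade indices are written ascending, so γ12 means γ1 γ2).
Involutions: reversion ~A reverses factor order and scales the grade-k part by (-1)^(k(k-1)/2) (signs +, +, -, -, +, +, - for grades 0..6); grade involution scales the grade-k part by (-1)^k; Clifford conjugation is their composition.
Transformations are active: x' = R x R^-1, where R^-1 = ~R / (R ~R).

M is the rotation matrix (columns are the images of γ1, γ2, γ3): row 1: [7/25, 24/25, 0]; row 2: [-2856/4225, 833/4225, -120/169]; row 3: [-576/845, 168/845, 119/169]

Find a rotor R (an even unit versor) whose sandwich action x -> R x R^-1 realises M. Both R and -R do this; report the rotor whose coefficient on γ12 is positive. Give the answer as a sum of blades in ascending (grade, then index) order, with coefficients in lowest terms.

Method: write R = a + b12*γ12 + b13*γ13 + b23*γ23 with a^2 + b12^2 + b13^2 + b23^2 = 1 (so R^-1 = ~R). Expanding the columns R e_j ~R gives tr M = 4a^2 - 1 and, from the antisymmetric part, M21 - M12 = -4a*b12, M13 - M31 = 4a*b13, M32 - M23 = -4a*b23.
Here tr M = 4991/4225, so a^2 = (1 + tr M)/4 = 2304/4225 and a = ±48/65. Taking a = 48/65: M21 - M12 = -6912/4225, M13 - M31 = 576/845, M32 - M23 = 768/845, giving b12 = 36/65, b13 = 3/13, b23 = -4/13, i.e. R = 48/65 + 36/65*γ12 + 3/13*γ13 - 4/13*γ23.
Its γ12 coefficient is already positive.
Answer: 48/65 + 36/65*γ12 + 3/13*γ13 - 4/13*γ23. Key observation: the double cover Spin(3) -> SO(3) sends R and -R to the same matrix (trace 4991/4225 here), so the stated sign of the γ12 coefficient is what selects one sheet.


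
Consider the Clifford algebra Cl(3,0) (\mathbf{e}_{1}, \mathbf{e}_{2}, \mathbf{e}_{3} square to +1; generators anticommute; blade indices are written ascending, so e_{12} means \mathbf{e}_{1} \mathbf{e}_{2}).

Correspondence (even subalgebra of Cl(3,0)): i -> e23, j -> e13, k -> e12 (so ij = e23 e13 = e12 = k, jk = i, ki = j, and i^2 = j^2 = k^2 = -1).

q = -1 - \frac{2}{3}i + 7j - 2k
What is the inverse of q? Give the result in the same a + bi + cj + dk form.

In blades: q = -1 - 2 e_{12} + 7 e_{13} - \frac{2}{3} e_{23}.
With qbar = -1 + 2 e_{12} - 7 e_{13} + \frac{2}{3} e_{23} (scalar fixed, mapped units negated), q qbar = \frac{490}{9} (the sum of squared coefficients), so q^-1 = qbar / (\frac{490}{9}) = -\frac{9}{490} + \frac{9}{245} e_{12} - \frac{9}{70} e_{13} + \frac{3}{245} e_{23}; translating back:
Answer: -\frac{9}{490} + \frac{3}{245}i - \frac{9}{70}j + \frac{9}{245}k


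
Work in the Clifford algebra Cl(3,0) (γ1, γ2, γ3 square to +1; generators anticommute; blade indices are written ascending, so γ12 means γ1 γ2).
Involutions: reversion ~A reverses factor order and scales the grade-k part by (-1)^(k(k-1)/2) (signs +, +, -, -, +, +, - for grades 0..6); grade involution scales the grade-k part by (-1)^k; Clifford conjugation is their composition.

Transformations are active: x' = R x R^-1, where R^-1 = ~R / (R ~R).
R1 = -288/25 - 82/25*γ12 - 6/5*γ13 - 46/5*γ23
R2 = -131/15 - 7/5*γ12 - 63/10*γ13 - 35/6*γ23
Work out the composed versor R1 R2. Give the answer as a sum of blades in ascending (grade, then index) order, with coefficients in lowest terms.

Distribute over the terms of R1 (each basis-blade product reordered to ascending indices, repeated generators contracted through their squares):
(-288/25) R2 = 12576/125 + 2016/125*γ12 + 9072/125*γ13 + 336/5*γ23
(-82/25*γ12) R2 = -574/125 + 10742/375*γ12 + 287/15*γ13 - 2583/125*γ23
(-6/5*γ13) R2 = -189/25 - 7*γ12 + 262/25*γ13 + 42/25*γ23
(-46/5*γ23) R2 = -161/3 + 1449/25*γ12 - 322/25*γ13 + 6026/75*γ23
Summing the partial products and collecting blades:
Answer: 13046/375 + 1436/15*γ12 + 33491/375*γ13 + 48211/375*γ23


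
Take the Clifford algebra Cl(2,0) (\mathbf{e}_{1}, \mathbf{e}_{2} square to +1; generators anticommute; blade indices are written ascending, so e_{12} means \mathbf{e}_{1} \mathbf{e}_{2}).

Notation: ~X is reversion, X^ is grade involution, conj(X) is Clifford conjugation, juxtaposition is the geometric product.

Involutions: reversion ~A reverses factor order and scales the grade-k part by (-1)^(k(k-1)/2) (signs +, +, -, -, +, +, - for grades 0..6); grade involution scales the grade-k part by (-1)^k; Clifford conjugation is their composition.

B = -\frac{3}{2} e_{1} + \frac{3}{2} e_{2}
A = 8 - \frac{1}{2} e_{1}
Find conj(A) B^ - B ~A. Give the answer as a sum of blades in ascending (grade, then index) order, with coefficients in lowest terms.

first term: \frac{3}{4} + 12 e_{1} - 12 e_{2} - \frac{3}{4} e_{12}
second term: \frac{3}{4} - 12 e_{1} + 12 e_{2} + \frac{3}{4} e_{12}
Answer: 24 e_{1} - 24 e_{2} - \frac{3}{2} e_{12}


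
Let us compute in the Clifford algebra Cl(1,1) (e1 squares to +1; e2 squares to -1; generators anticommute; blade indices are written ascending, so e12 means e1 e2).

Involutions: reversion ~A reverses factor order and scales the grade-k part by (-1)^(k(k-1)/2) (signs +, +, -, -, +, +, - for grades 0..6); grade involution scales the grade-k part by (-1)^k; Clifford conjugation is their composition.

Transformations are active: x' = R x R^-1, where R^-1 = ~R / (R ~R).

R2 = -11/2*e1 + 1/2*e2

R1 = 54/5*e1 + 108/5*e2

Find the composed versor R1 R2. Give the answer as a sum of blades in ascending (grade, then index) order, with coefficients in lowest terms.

Distribute over the terms of R1 (each basis-blade product reordered to ascending indices, repeated generators contracted through their squares):
(54/5*e1) R2 = -297/5 + 27/5*e12
(108/5*e2) R2 = -54/5 + 594/5*e12
Summing the partial products and collecting blades:
Answer: -351/5 + 621/5*e12


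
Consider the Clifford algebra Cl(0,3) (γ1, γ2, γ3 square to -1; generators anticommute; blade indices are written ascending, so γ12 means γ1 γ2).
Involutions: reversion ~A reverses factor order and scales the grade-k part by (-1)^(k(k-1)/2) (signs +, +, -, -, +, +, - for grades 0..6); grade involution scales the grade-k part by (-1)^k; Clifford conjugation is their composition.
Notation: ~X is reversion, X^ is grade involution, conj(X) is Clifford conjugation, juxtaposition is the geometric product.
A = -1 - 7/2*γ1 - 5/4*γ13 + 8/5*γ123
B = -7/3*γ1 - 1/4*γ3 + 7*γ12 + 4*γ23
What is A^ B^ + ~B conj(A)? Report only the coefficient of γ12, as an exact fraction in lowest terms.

first term: -49/6 + 1051/240*γ1 - 49/2*γ2 + 241/30*γ3 - 58/5*γ12 + 7/8*γ13 + 509/60*γ23 + 14*γ123
second term: 49/6 + 2021/240*γ1 - 49/2*γ2 + 431/30*γ3 + 62/5*γ12 + 7/8*γ13 - 61/60*γ23 - 14*γ123
Answer: 4/5


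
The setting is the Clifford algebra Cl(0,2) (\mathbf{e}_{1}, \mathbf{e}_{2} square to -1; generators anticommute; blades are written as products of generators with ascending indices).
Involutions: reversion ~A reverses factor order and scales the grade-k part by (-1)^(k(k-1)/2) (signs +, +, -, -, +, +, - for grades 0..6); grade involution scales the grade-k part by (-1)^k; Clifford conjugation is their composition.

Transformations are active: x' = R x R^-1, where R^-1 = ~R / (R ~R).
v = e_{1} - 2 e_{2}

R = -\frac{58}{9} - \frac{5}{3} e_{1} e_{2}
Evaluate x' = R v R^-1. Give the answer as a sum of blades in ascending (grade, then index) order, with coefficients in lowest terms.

~R = -\frac{58}{9} + \frac{5}{3} e_{1} e_{2}, and R ~R = \frac{3589}{81}, so R^-1 = ~R / (\frac{3589}{81}).
R v = -\frac{88}{9} e_{1} + \frac{101}{9} e_{2}
Answer: \frac{6619}{3589} e_{1} - \frac{4538}{3589} e_{2}


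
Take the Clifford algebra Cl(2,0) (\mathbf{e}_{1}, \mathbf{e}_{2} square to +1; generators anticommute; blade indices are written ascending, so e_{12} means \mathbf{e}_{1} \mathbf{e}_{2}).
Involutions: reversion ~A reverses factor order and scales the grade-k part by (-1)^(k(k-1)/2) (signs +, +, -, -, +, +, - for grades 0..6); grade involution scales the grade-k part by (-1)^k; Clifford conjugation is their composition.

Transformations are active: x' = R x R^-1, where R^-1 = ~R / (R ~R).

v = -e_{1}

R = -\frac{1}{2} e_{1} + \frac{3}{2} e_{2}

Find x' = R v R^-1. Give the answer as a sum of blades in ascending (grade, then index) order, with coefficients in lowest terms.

~R = -\frac{1}{2} e_{1} + \frac{3}{2} e_{2}, and R ~R = \frac{5}{2}, so R^-1 = ~R / (\frac{5}{2}).
R v = \frac{1}{2} + \frac{3}{2} e_{12}
Answer: \frac{4}{5} e_{1} + \frac{3}{5} e_{2}


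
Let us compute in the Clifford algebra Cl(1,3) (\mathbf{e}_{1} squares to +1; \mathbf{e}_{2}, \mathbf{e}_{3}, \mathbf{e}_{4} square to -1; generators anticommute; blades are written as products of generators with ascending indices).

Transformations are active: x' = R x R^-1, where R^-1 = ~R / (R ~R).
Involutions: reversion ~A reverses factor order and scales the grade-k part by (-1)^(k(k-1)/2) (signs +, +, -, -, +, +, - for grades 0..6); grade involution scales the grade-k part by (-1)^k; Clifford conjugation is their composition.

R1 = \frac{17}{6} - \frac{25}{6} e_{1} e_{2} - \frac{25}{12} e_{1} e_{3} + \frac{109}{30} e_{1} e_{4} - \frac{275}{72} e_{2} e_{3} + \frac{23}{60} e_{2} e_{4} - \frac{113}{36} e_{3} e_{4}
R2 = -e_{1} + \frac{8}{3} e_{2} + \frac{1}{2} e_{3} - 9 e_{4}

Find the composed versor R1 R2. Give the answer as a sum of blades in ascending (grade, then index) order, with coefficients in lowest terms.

Distribute over the terms of R2 (each basis-blade product reordered to ascending indices, repeated generators contracted through their squares):
R1 (-e_{1}) = -\frac{17}{6} e_{1} - \frac{25}{6} e_{2} - \frac{25}{12} e_{3} + \frac{109}{30} e_{4} + \frac{275}{72} e_{1} e_{2} e_{3} - \frac{23}{60} e_{1} e_{2} e_{4} + \frac{113}{36} e_{1} e_{3} e_{4}
R1 (\frac{8}{3} e_{2}) = \frac{100}{9} e_{1} + \frac{68}{9} e_{2} - \frac{275}{27} e_{3} + \frac{46}{45} e_{4} + \frac{50}{9} e_{1} e_{2} e_{3} - \frac{436}{45} e_{1} e_{2} e_{4} - \frac{226}{27} e_{2} e_{3} e_{4}
R1 (\frac{1}{2} e_{3}) = \frac{25}{24} e_{1} + \frac{275}{144} e_{2} + \frac{17}{12} e_{3} - \frac{113}{72} e_{4} - \frac{25}{12} e_{1} e_{2} e_{3} - \frac{109}{60} e_{1} e_{3} e_{4} - \frac{23}{120} e_{2} e_{3} e_{4}
R1 (-9 e_{4}) = \frac{327}{10} e_{1} + \frac{69}{20} e_{2} - \frac{113}{4} e_{3} - \frac{51}{2} e_{4} + \frac{75}{2} e_{1} e_{2} e_{4} + \frac{75}{4} e_{1} e_{3} e_{4} + \frac{275}{8} e_{2} e_{3} e_{4}
Summing the partial products and collecting blades:
Answer: \frac{15127}{360} e_{1} + \frac{6299}{720} e_{2} - \frac{4223}{108} e_{3} - \frac{8069}{360} e_{4} + \frac{175}{24} e_{1} e_{2} e_{3} + \frac{4937}{180} e_{1} e_{2} e_{4} + \frac{3613}{180} e_{1} e_{3} e_{4} + \frac{13939}{540} e_{2} e_{3} e_{4}


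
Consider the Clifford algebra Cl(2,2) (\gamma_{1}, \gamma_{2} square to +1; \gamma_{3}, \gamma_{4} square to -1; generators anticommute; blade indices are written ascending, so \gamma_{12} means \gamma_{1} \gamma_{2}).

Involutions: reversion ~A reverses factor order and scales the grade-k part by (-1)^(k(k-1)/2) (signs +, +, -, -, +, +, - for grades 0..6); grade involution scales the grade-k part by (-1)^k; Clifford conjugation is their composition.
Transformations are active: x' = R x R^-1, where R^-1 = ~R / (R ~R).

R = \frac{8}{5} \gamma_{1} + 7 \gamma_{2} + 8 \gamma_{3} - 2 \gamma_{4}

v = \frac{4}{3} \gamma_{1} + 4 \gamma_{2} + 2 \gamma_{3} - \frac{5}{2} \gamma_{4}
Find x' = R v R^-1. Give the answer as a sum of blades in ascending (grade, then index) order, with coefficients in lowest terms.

~R = \frac{8}{5} \gamma_{1} + 7 \gamma_{2} + 8 \gamma_{3} - 2 \gamma_{4}, and R ~R = -\frac{411}{25}, so R^-1 = ~R / (-\frac{411}{25}).
R v = \frac{137}{15} - \frac{44}{15} \gamma_{12} - \frac{112}{15} \gamma_{13} - \frac{4}{3} \gamma_{14} - 18 \gamma_{23} - \frac{19}{2} \gamma_{24} - 16 \gamma_{34}
Answer: -\frac{28}{9} \gamma_{1} - \frac{106}{9} \gamma_{2} - \frac{98}{9} \gamma_{3} + \frac{85}{18} \gamma_{4}


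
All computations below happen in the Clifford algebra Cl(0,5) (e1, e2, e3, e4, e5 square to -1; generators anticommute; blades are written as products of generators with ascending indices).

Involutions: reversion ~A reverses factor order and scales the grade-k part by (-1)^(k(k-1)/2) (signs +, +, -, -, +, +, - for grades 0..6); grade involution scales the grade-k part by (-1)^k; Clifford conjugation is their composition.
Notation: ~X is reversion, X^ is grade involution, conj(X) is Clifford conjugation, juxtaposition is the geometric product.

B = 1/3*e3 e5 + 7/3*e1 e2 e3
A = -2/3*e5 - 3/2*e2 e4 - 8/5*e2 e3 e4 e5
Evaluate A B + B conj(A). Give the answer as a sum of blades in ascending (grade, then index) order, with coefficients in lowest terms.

first term: -2/9*e3 - 8/15*e2 e4 + 7/2*e1 e3 e4 + 56/15*e1 e4 e5 + 14/9*e1 e2 e3 e5 + 1/2*e2 e3 e4 e5
second term: -2/9*e3 - 8/15*e2 e4 + 7/2*e1 e3 e4 + 56/15*e1 e4 e5 + 14/9*e1 e2 e3 e5 - 1/2*e2 e3 e4 e5
Answer: -4/9*e3 - 16/15*e2 e4 + 7*e1 e3 e4 + 112/15*e1 e4 e5 + 28/9*e1 e2 e3 e5


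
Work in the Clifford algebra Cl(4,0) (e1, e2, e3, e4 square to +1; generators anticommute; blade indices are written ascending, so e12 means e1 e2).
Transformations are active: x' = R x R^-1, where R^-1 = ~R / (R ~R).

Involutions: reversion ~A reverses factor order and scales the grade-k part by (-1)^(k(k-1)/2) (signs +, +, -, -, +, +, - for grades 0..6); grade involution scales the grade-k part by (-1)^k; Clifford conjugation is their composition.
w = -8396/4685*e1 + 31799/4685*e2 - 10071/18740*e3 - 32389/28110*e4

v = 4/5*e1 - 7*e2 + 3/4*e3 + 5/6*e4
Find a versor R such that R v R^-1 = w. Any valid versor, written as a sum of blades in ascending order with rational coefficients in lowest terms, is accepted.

Construction: equal norms (both 183229/3600) license R = v + w = -4648/4685*e1 - 996/4685*e2 + 996/4685*e3 - 1494/4685*e4 — nothing changes along that direction, while (v - w)/2 changes sign, so v maps onto w.
Answer: -4648/4685*e1 - 996/4685*e2 + 996/4685*e3 - 1494/4685*e4
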